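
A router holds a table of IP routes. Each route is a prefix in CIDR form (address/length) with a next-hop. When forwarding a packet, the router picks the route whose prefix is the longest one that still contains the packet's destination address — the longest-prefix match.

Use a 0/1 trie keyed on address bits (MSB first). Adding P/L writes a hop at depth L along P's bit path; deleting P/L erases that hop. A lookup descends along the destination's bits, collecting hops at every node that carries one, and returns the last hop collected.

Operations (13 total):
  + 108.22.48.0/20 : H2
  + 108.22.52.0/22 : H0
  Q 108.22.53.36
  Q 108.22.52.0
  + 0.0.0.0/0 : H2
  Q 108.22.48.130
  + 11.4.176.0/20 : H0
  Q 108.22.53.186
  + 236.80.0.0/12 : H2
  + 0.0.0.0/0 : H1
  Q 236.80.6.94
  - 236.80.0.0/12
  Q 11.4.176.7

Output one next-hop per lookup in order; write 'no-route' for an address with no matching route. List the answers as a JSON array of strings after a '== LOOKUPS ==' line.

Trace:
  + 108.22.48.0/20 (H2) depth=20
  + 108.22.52.0/22 (H0) depth=22
  lookup 108.22.53.36: bits 0110110000010110001101 walk d0:-→d1:-→d2:-→d3:-→d4:-→d5:-→d6:-→d7:-→d8:-→d9:-→d10:-→d11:-→d12:-→d13:-→d14:-→d15:-→d16:-→d17:-→d18:-→d19:-→d20:H2→d21:-→d22:H0 -> H0
  lookup 108.22.52.0: bits 0110110000010110001101 walk d0:-→d1:-→d2:-→d3:-→d4:-→d5:-→d6:-→d7:-→d8:-→d9:-→d10:-→d11:-→d12:-→d13:-→d14:-→d15:-→d16:-→d17:-→d18:-→d19:-→d20:H2→d21:-→d22:H0 -> H0
  + 0.0.0.0/0 (H2) depth=0
  lookup 108.22.48.130: bits 011011000001011000110 walk d0:H2→d1:-→d2:-→d3:-→d4:-→d5:-→d6:-→d7:-→d8:-→d9:-→d10:-→d11:-→d12:-→d13:-→d14:-→d15:-→d16:-→d17:-→d18:-→d19:-→d20:H2→d21:- -> H2
  + 11.4.176.0/20 (H0) depth=20
  lookup 108.22.53.186: bits 0110110000010110001101 walk d0:H2→d1:-→d2:-→d3:-→d4:-→d5:-→d6:-→d7:-→d8:-→d9:-→d10:-→d11:-→d12:-→d13:-→d14:-→d15:-→d16:-→d17:-→d18:-→d19:-→d20:H2→d21:-→d22:H0 -> H0
  + 236.80.0.0/12 (H2) depth=12
  + 0.0.0.0/0 (H1) depth=0
  lookup 236.80.6.94: bits 111011000101 walk d0:H1→d1:-→d2:-→d3:-→d4:-→d5:-→d6:-→d7:-→d8:-→d9:-→d10:-→d11:-→d12:H2 -> H2
  del 236.80.0.0/12 (clear depth 12)
  lookup 11.4.176.7: bits 00001011000001001011 walk d0:H1→d1:-→d2:-→d3:-→d4:-→d5:-→d6:-→d7:-→d8:-→d9:-→d10:-→d11:-→d12:-→d13:-→d14:-→d15:-→d16:-→d17:-→d18:-→d19:-→d20:H0 -> H0

== LOOKUPS ==
["H0","H0","H2","H0","H2","H0"]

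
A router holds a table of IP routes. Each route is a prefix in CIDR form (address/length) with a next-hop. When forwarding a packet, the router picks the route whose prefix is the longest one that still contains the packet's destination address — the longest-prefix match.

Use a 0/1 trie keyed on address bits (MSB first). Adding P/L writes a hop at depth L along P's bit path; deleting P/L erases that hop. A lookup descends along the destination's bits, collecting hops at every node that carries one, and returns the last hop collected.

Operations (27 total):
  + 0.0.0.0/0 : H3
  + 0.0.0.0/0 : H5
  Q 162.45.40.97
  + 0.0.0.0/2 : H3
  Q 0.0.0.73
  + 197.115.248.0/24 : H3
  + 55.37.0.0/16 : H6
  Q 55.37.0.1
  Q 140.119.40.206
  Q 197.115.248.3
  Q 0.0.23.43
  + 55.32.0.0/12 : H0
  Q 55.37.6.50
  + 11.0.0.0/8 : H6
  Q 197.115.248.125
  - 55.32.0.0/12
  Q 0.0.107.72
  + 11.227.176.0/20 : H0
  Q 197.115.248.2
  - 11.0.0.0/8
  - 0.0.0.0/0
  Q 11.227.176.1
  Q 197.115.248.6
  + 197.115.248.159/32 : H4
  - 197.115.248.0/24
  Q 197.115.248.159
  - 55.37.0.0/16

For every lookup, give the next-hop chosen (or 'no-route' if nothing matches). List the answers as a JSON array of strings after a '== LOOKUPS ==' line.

Trace:
  + 0.0.0.0/0 (H3) depth=0
  + 0.0.0.0/0 (H5) depth=0
  lookup 162.45.40.97: bits ε walk d0:H5 -> H5
  + 0.0.0.0/2 (H3) depth=2
  lookup 0.0.0.73: bits 00 walk d0:H5→d1:-→d2:H3 -> H3
  + 197.115.248.0/24 (H3) depth=24
  + 55.37.0.0/16 (H6) depth=16
  lookup 55.37.0.1: bits 0011011100100101 walk d0:H5→d1:-→d2:H3→d3:-→d4:-→d5:-→d6:-→d7:-→d8:-→d9:-→d10:-→d11:-→d12:-→d13:-→d14:-→d15:-→d16:H6 -> H6
  lookup 140.119.40.206: bits 1 walk d0:H5→d1:- -> H5
  lookup 197.115.248.3: bits 110001010111001111111000 walk d0:H5→d1:-→d2:-→d3:-→d4:-→d5:-→d6:-→d7:-→d8:-→d9:-→d10:-→d11:-→d12:-→d13:-→d14:-→d15:-→d16:-→d17:-→d18:-→d19:-→d20:-→d21:-→d22:-→d23:-→d24:H3 -> H3
  lookup 0.0.23.43: bits 00 walk d0:H5→d1:-→d2:H3 -> H3
  + 55.32.0.0/12 (H0) depth=12
  lookup 55.37.6.50: bits 0011011100100101 walk d0:H5→d1:-→d2:H3→d3:-→d4:-→d5:-→d6:-→d7:-→d8:-→d9:-→d10:-→d11:-→d12:H0→d13:-→d14:-→d15:-→d16:H6 -> H6
  + 11.0.0.0/8 (H6) depth=8
  lookup 197.115.248.125: bits 110001010111001111111000 walk d0:H5→d1:-→d2:-→d3:-→d4:-→d5:-→d6:-→d7:-→d8:-→d9:-→d10:-→d11:-→d12:-→d13:-→d14:-→d15:-→d16:-→d17:-→d18:-→d19:-→d20:-→d21:-→d22:-→d23:-→d24:H3 -> H3
  - 55.32.0.0/12 clear@12
  lookup 0.0.107.72: bits 0000 walk d0:H5→d1:-→d2:H3→d3:-→d4:- -> H3
  + 11.227.176.0/20 (H0) depth=20
  lookup 197.115.248.2: bits 110001010111001111111000 walk d0:H5→d1:-→d2:-→d3:-→d4:-→d5:-→d6:-→d7:-→d8:-→d9:-→d10:-→d11:-→d12:-→d13:-→d14:-→d15:-→d16:-→d17:-→d18:-→d19:-→d20:-→d21:-→d22:-→d23:-→d24:H3 -> H3
  - 11.0.0.0/8 clear@8
  - 0.0.0.0/0 clear@0
  lookup 11.227.176.1: bits 00001011111000111011 walk d0:-→d1:-→d2:H3→d3:-→d4:-→d5:-→d6:-→d7:-→d8:-→d9:-→d10:-→d11:-→d12:-→d13:-→d14:-→d15:-→d16:-→d17:-→d18:-→d19:-→d20:H0 -> H0
  lookup 197.115.248.6: bits 110001010111001111111000 walk d0:-→d1:-→d2:-→d3:-→d4:-→d5:-→d6:-→d7:-→d8:-→d9:-→d10:-→d11:-→d12:-→d13:-→d14:-→d15:-→d16:-→d17:-→d18:-→d19:-→d20:-→d21:-→d22:-→d23:-→d24:H3 -> H3
  + 197.115.248.159/32 (H4) depth=32
  - 197.115.248.0/24 clear@24
  lookup 197.115.248.159: bits 11000101011100111111100010011111 walk d0:-→d1:-→d2:-→d3:-→d4:-→d5:-→d6:-→d7:-→d8:-→d9:-→d10:-→d11:-→d12:-→d13:-→d14:-→d15:-→d16:-→d17:-→d18:-→d19:-→d20:-→d21:-→d22:-→d23:-→d24:-→d25:-→d26:-→d27:-→d28:-→d29:-→d30:-→d31:-→d32:H4 -> H4
  - 55.37.0.0/16 clear@16

== LOOKUPS ==
["H5","H3","H6","H5","H3","H3","H6","H3","H3","H3","H0","H3","H4"]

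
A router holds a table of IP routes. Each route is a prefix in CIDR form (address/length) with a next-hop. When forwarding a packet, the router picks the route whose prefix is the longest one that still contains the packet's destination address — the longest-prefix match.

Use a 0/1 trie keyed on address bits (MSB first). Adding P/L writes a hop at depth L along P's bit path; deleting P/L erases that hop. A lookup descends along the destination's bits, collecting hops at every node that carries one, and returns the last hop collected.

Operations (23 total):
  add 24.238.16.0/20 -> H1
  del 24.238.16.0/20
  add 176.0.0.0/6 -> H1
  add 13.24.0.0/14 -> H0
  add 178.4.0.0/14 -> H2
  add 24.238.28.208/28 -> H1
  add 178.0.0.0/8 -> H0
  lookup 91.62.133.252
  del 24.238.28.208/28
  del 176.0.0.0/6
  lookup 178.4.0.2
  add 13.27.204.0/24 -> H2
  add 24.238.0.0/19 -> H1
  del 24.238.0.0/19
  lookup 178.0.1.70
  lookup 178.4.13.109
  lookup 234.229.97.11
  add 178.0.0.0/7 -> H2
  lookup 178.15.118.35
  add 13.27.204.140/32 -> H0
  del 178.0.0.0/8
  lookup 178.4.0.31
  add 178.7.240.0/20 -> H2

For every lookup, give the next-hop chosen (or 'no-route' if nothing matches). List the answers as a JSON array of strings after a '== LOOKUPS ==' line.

Trace:
  + 24.238.16.0/20 (H1) depth=20
  del 24.238.16.0/20 (clear depth 20)
  + 176.0.0.0/6 (H1) depth=6
  + 13.24.0.0/14 (H0) depth=14
  + 178.4.0.0/14 (H2) depth=14
  + 24.238.28.208/28 (H1) depth=28
  + 178.0.0.0/8 (H0) depth=8
  ? 91.62.133.252  path d0:-→d1:-  best=no-route
  del 24.238.28.208/28 (clear depth 28)
  del 176.0.0.0/6 (clear depth 6)
  ? 178.4.0.2  path d0:-→d1:-→d2:-→d3:-→d4:-→d5:-→d6:-→d7:-→d8:H0→d9:-→d10:-→d11:-→d12:-→d13:-→d14:H2  best=H2
  + 13.27.204.0/24 (H2) depth=24
  + 24.238.0.0/19 (H1) depth=19
  del 24.238.0.0/19 (clear depth 19)
  ? 178.0.1.70  path d0:-→d1:-→d2:-→d3:-→d4:-→d5:-→d6:-→d7:-→d8:H0→d9:-→d10:-→d11:-→d12:-→d13:-  best=H0
  ? 178.4.13.109  path d0:-→d1:-→d2:-→d3:-→d4:-→d5:-→d6:-→d7:-→d8:H0→d9:-→d10:-→d11:-→d12:-→d13:-→d14:H2  best=H2
  ? 234.229.97.11  path d0:-→d1:-  best=no-route
  + 178.0.0.0/7 (H2) depth=7
  ? 178.15.118.35  path d0:-→d1:-→d2:-→d3:-→d4:-→d5:-→d6:-→d7:H2→d8:H0→d9:-→d10:-→d11:-→d12:-  best=H0
  + 13.27.204.140/32 (H0) depth=32
  del 178.0.0.0/8 (clear depth 8)
  ? 178.4.0.31  path d0:-→d1:-→d2:-→d3:-→d4:-→d5:-→d6:-→d7:H2→d8:-→d9:-→d10:-→d11:-→d12:-→d13:-→d14:H2  best=H2
  + 178.7.240.0/20 (H2) depth=20

== LOOKUPS ==
["no-route","H2","H0","H2","no-route","H0","H2"]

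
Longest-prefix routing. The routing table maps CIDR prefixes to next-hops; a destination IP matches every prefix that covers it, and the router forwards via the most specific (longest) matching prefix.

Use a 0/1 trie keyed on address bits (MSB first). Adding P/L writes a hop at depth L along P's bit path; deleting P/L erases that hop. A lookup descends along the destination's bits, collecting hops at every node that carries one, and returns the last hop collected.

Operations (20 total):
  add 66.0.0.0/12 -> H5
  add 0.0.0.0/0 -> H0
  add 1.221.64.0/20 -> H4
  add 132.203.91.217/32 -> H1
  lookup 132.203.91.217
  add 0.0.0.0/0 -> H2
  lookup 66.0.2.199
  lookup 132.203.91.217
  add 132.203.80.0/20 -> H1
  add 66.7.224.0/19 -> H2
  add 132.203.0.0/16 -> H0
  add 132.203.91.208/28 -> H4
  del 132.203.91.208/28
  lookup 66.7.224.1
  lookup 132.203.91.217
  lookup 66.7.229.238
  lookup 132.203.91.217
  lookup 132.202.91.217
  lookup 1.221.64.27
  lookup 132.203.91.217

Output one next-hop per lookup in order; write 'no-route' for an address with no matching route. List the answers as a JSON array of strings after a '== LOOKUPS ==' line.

Process each operation:
  + 66.0.0.0/12 (H5) depth=12
  + 0.0.0.0/0 (H0) depth=0
  + 1.221.64.0/20 (H4) depth=20
  + 132.203.91.217/32 (H1) depth=32
  ? 132.203.91.217  path d0:H0→d1:-→d2:-→d3:-→d4:-→d5:-→d6:-→d7:-→d8:-→d9:-→d10:-→d11:-→d12:-→d13:-→d14:-→d15:-→d16:-→d17:-→d18:-→d19:-→d20:-→d21:-→d22:-→d23:-→d24:-→d25:-→d26:-→d27:-→d28:-→d29:-→d30:-→d31:-→d32:H1  best=H1
  + 0.0.0.0/0 (H2) depth=0
  ? 66.0.2.199  path d0:H2→d1:-→d2:-→d3:-→d4:-→d5:-→d6:-→d7:-→d8:-→d9:-→d10:-→d11:-→d12:H5  best=H5
  ? 132.203.91.217  path d0:H2→d1:-→d2:-→d3:-→d4:-→d5:-→d6:-→d7:-→d8:-→d9:-→d10:-→d11:-→d12:-→d13:-→d14:-→d15:-→d16:-→d17:-→d18:-→d19:-→d20:-→d21:-→d22:-→d23:-→d24:-→d25:-→d26:-→d27:-→d28:-→d29:-→d30:-→d31:-→d32:H1  best=H1
  + 132.203.80.0/20 (H1) depth=20
  + 66.7.224.0/19 (H2) depth=19
  + 132.203.0.0/16 (H0) depth=16
  + 132.203.91.208/28 (H4) depth=28
  - 132.203.91.208/28 clear@28
  ? 66.7.224.1  path d0:H2→d1:-→d2:-→d3:-→d4:-→d5:-→d6:-→d7:-→d8:-→d9:-→d10:-→d11:-→d12:H5→d13:-→d14:-→d15:-→d16:-→d17:-→d18:-→d19:H2  best=H2
  ? 132.203.91.217  path d0:H2→d1:-→d2:-→d3:-→d4:-→d5:-→d6:-→d7:-→d8:-→d9:-→d10:-→d11:-→d12:-→d13:-→d14:-→d15:-→d16:H0→d17:-→d18:-→d19:-→d20:H1→d21:-→d22:-→d23:-→d24:-→d25:-→d26:-→d27:-→d28:-→d29:-→d30:-→d31:-→d32:H1  best=H1
  ? 66.7.229.238  path d0:H2→d1:-→d2:-→d3:-→d4:-→d5:-→d6:-→d7:-→d8:-→d9:-→d10:-→d11:-→d12:H5→d13:-→d14:-→d15:-→d16:-→d17:-→d18:-→d19:H2  best=H2
  ? 132.203.91.217  path d0:H2→d1:-→d2:-→d3:-→d4:-→d5:-→d6:-→d7:-→d8:-→d9:-→d10:-→d11:-→d12:-→d13:-→d14:-→d15:-→d16:H0→d17:-→d18:-→d19:-→d20:H1→d21:-→d22:-→d23:-→d24:-→d25:-→d26:-→d27:-→d28:-→d29:-→d30:-→d31:-→d32:H1  best=H1
  ? 132.202.91.217  path d0:H2→d1:-→d2:-→d3:-→d4:-→d5:-→d6:-→d7:-→d8:-→d9:-→d10:-→d11:-→d12:-→d13:-→d14:-→d15:-  best=H2
  ? 1.221.64.27  path d0:H2→d1:-→d2:-→d3:-→d4:-→d5:-→d6:-→d7:-→d8:-→d9:-→d10:-→d11:-→d12:-→d13:-→d14:-→d15:-→d16:-→d17:-→d18:-→d19:-→d20:H4  best=H4
  ? 132.203.91.217  path d0:H2→d1:-→d2:-→d3:-→d4:-→d5:-→d6:-→d7:-→d8:-→d9:-→d10:-→d11:-→d12:-→d13:-→d14:-→d15:-→d16:H0→d17:-→d18:-→d19:-→d20:H1→d21:-→d22:-→d23:-→d24:-→d25:-→d26:-→d27:-→d28:-→d29:-→d30:-→d31:-→d32:H1  best=H1

== LOOKUPS ==
["H1","H5","H1","H2","H1","H2","H1","H2","H4","H1"]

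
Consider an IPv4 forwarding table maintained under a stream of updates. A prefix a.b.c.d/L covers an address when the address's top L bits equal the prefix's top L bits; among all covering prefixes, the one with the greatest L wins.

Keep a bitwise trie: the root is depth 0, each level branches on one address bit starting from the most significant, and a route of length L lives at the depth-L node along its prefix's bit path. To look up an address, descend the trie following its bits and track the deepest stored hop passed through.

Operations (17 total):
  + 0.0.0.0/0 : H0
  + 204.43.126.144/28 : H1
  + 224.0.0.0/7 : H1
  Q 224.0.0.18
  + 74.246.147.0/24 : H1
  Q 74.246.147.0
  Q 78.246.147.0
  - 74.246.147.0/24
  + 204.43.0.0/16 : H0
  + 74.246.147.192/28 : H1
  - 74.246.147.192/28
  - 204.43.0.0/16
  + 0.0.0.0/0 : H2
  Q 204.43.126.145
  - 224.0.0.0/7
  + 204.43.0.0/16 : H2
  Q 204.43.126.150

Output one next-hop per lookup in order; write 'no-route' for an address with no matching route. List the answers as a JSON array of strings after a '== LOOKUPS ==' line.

Trace:
  add 0.0.0.0/0 -> H0 at depth 0
  add 204.43.126.144/28 -> H1 at depth 28
  add 224.0.0.0/7 -> H1 at depth 7
  Q 224.0.0.18: descend 1110000 ; hops seen [H0,H1] ; pick H1
  add 74.246.147.0/24 -> H1 at depth 24
  Q 74.246.147.0: descend 010010101111011010010011 ; hops seen [H0,H1] ; pick H1
  Q 78.246.147.0: descend 01001 ; hops seen [H0] ; pick H0
  - 74.246.147.0/24 clear@24
  add 204.43.0.0/16 -> H0 at depth 16
  add 74.246.147.192/28 -> H1 at depth 28
  - 74.246.147.192/28 clear@28
  - 204.43.0.0/16 clear@16
  add 0.0.0.0/0 -> H2 at depth 0
  Q 204.43.126.145: descend 1100110000101011011111101001 ; hops seen [H2,H1] ; pick H1
  - 224.0.0.0/7 clear@7
  add 204.43.0.0/16 -> H2 at depth 16
  Q 204.43.126.150: descend 1100110000101011011111101001 ; hops seen [H2,H2,H1] ; pick H1

== LOOKUPS ==
["H1","H1","H0","H1","H1"]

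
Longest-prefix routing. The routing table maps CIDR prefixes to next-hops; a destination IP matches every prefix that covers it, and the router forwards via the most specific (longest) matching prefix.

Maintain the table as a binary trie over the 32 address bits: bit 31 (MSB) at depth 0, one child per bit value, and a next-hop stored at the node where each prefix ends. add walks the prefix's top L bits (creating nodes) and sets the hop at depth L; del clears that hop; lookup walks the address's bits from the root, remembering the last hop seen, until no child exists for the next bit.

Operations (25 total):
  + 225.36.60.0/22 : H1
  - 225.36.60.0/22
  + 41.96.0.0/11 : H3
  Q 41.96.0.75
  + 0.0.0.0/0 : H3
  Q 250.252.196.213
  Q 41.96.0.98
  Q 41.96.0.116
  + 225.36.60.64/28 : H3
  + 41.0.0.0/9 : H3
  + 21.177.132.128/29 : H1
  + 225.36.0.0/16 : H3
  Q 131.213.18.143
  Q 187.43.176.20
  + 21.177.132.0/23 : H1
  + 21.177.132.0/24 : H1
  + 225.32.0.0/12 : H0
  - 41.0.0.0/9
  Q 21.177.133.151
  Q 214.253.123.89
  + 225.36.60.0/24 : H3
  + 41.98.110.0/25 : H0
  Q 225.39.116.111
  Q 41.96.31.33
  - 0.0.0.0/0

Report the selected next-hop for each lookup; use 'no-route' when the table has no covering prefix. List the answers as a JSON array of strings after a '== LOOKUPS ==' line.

Trace:
  add 225.36.60.0/22 -> H1 at depth 22
  del 225.36.60.0/22 (clear depth 22)
  add 41.96.0.0/11 -> H3 at depth 11
  Q 41.96.0.75: descend 00101001011 ; hops seen [H3] ; pick H3
  add 0.0.0.0/0 -> H3 at depth 0
  Q 250.252.196.213: descend 111 ; hops seen [H3] ; pick H3
  Q 41.96.0.98: descend 00101001011 ; hops seen [H3,H3] ; pick H3
  Q 41.96.0.116: descend 00101001011 ; hops seen [H3,H3] ; pick H3
  add 225.36.60.64/28 -> H3 at depth 28
  add 41.0.0.0/9 -> H3 at depth 9
  add 21.177.132.128/29 -> H1 at depth 29
  add 225.36.0.0/16 -> H3 at depth 16
  Q 131.213.18.143: descend 1 ; hops seen [H3] ; pick H3
  Q 187.43.176.20: descend 1 ; hops seen [H3] ; pick H3
  add 21.177.132.0/23 -> H1 at depth 23
  add 21.177.132.0/24 -> H1 at depth 24
  add 225.32.0.0/12 -> H0 at depth 12
  del 41.0.0.0/9 (clear depth 9)
  Q 21.177.133.151: descend 00010101101100011000010 ; hops seen [H3,H1] ; pick H1
  Q 214.253.123.89: descend 11 ; hops seen [H3] ; pick H3
  add 225.36.60.0/24 -> H3 at depth 24
  add 41.98.110.0/25 -> H0 at depth 25
  Q 225.39.116.111: descend 11100001001001 ; hops seen [H3,H0] ; pick H0
  Q 41.96.31.33: descend 00101001011000 ; hops seen [H3,H3] ; pick H3
  del 0.0.0.0/0 (clear depth 0)

== LOOKUPS ==
["H3","H3","H3","H3","H3","H3","H1","H3","H0","H3"]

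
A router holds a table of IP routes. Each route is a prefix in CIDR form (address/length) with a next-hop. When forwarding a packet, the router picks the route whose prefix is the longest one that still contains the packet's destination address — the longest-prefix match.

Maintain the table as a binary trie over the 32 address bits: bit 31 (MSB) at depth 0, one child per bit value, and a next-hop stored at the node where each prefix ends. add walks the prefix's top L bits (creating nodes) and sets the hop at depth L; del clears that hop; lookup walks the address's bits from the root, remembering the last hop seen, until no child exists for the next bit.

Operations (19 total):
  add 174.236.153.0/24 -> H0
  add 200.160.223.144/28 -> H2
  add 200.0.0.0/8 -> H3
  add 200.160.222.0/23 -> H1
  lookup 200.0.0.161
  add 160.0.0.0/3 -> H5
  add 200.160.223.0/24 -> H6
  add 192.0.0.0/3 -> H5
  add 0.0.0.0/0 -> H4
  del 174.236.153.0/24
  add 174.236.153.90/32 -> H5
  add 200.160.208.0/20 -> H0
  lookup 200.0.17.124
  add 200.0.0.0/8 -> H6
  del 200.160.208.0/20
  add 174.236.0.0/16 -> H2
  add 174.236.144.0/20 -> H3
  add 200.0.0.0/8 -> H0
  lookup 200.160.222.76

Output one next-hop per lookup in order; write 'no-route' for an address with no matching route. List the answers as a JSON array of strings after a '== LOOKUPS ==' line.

Trace:
  + 174.236.153.0/24 (H0) depth=24
  + 200.160.223.144/28 (H2) depth=28
  + 200.0.0.0/8 (H3) depth=8
  + 200.160.222.0/23 (H1) depth=23
  lookup 200.0.0.161: bits 11001000 walk d0:-→d1:-→d2:-→d3:-→d4:-→d5:-→d6:-→d7:-→d8:H3 -> H3
  + 160.0.0.0/3 (H5) depth=3
  + 200.160.223.0/24 (H6) depth=24
  + 192.0.0.0/3 (H5) depth=3
  + 0.0.0.0/0 (H4) depth=0
  - 174.236.153.0/24 clear@24
  + 174.236.153.90/32 (H5) depth=32
  + 200.160.208.0/20 (H0) depth=20
  lookup 200.0.17.124: bits 11001000 walk d0:H4→d1:-→d2:-→d3:H5→d4:-→d5:-→d6:-→d7:-→d8:H3 -> H3
  + 200.0.0.0/8 (H6) depth=8
  - 200.160.208.0/20 clear@20
  + 174.236.0.0/16 (H2) depth=16
  + 174.236.144.0/20 (H3) depth=20
  + 200.0.0.0/8 (H0) depth=8
  lookup 200.160.222.76: bits 11001000101000001101111 walk d0:H4→d1:-→d2:-→d3:H5→d4:-→d5:-→d6:-→d7:-→d8:H0→d9:-→d10:-→d11:-→d12:-→d13:-→d14:-→d15:-→d16:-→d17:-→d18:-→d19:-→d20:-→d21:-→d22:-→d23:H1 -> H1

== LOOKUPS ==
["H3","H3","H1"]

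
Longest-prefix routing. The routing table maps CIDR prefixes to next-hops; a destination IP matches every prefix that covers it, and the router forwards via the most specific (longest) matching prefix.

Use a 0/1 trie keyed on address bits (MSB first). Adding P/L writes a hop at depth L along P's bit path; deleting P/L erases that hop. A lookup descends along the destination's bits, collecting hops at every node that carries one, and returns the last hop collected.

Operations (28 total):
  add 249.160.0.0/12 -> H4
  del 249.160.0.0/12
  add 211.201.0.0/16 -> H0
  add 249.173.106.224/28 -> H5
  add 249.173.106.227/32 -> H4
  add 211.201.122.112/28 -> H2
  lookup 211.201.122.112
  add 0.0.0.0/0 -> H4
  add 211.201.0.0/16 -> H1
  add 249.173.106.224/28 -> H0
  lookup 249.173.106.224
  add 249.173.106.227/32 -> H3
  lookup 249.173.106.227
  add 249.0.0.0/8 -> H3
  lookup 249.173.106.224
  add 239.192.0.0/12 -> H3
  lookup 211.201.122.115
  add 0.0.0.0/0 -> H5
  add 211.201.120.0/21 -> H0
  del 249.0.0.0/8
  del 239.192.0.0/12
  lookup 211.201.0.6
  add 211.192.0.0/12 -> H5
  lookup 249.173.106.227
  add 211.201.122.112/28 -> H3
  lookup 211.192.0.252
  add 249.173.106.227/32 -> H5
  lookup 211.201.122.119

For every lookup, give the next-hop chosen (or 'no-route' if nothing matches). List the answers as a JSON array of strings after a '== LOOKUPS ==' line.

Process each operation:
  + 249.160.0.0/12 (H4) depth=12
  - 249.160.0.0/12 clear@12
  + 211.201.0.0/16 (H0) depth=16
  + 249.173.106.224/28 (H5) depth=28
  + 249.173.106.227/32 (H4) depth=32
  + 211.201.122.112/28 (H2) depth=28
  lookup 211.201.122.112: bits 1101001111001001011110100111 walk d0:-→d1:-→d2:-→d3:-→d4:-→d5:-→d6:-→d7:-→d8:-→d9:-→d10:-→d11:-→d12:-→d13:-→d14:-→d15:-→d16:H0→d17:-→d18:-→d19:-→d20:-→d21:-→d22:-→d23:-→d24:-→d25:-→d26:-→d27:-→d28:H2 -> H2
  + 0.0.0.0/0 (H4) depth=0
  + 211.201.0.0/16 (H1) depth=16
  + 249.173.106.224/28 (H0) depth=28
  lookup 249.173.106.224: bits 111110011010110101101010111000 walk d0:H4→d1:-→d2:-→d3:-→d4:-→d5:-→d6:-→d7:-→d8:-→d9:-→d10:-→d11:-→d12:-→d13:-→d14:-→d15:-→d16:-→d17:-→d18:-→d19:-→d20:-→d21:-→d22:-→d23:-→d24:-→d25:-→d26:-→d27:-→d28:H0→d29:-→d30:- -> H0
  + 249.173.106.227/32 (H3) depth=32
  lookup 249.173.106.227: bits 11111001101011010110101011100011 walk d0:H4→d1:-→d2:-→d3:-→d4:-→d5:-→d6:-→d7:-→d8:-→d9:-→d10:-→d11:-→d12:-→d13:-→d14:-→d15:-→d16:-→d17:-→d18:-→d19:-→d20:-→d21:-→d22:-→d23:-→d24:-→d25:-→d26:-→d27:-→d28:H0→d29:-→d30:-→d31:-→d32:H3 -> H3
  + 249.0.0.0/8 (H3) depth=8
  lookup 249.173.106.224: bits 111110011010110101101010111000 walk d0:H4→d1:-→d2:-→d3:-→d4:-→d5:-→d6:-→d7:-→d8:H3→d9:-→d10:-→d11:-→d12:-→d13:-→d14:-→d15:-→d16:-→d17:-→d18:-→d19:-→d20:-→d21:-→d22:-→d23:-→d24:-→d25:-→d26:-→d27:-→d28:H0→d29:-→d30:- -> H0
  + 239.192.0.0/12 (H3) depth=12
  lookup 211.201.122.115: bits 1101001111001001011110100111 walk d0:H4→d1:-→d2:-→d3:-→d4:-→d5:-→d6:-→d7:-→d8:-→d9:-→d10:-→d11:-→d12:-→d13:-→d14:-→d15:-→d16:H1→d17:-→d18:-→d19:-→d20:-→d21:-→d22:-→d23:-→d24:-→d25:-→d26:-→d27:-→d28:H2 -> H2
  + 0.0.0.0/0 (H5) depth=0
  + 211.201.120.0/21 (H0) depth=21
  - 249.0.0.0/8 clear@8
  - 239.192.0.0/12 clear@12
  lookup 211.201.0.6: bits 11010011110010010 walk d0:H5→d1:-→d2:-→d3:-→d4:-→d5:-→d6:-→d7:-→d8:-→d9:-→d10:-→d11:-→d12:-→d13:-→d14:-→d15:-→d16:H1→d17:- -> H1
  + 211.192.0.0/12 (H5) depth=12
  lookup 249.173.106.227: bits 11111001101011010110101011100011 walk d0:H5→d1:-→d2:-→d3:-→d4:-→d5:-→d6:-→d7:-→d8:-→d9:-→d10:-→d11:-→d12:-→d13:-→d14:-→d15:-→d16:-→d17:-→d18:-→d19:-→d20:-→d21:-→d22:-→d23:-→d24:-→d25:-→d26:-→d27:-→d28:H0→d29:-→d30:-→d31:-→d32:H3 -> H3
  + 211.201.122.112/28 (H3) depth=28
  lookup 211.192.0.252: bits 110100111100 walk d0:H5→d1:-→d2:-→d3:-→d4:-→d5:-→d6:-→d7:-→d8:-→d9:-→d10:-→d11:-→d12:H5 -> H5
  + 249.173.106.227/32 (H5) depth=32
  lookup 211.201.122.119: bits 1101001111001001011110100111 walk d0:H5→d1:-→d2:-→d3:-→d4:-→d5:-→d6:-→d7:-→d8:-→d9:-→d10:-→d11:-→d12:H5→d13:-→d14:-→d15:-→d16:H1→d17:-→d18:-→d19:-→d20:-→d21:H0→d22:-→d23:-→d24:-→d25:-→d26:-→d27:-→d28:H3 -> H3

== LOOKUPS ==
["H2","H0","H3","H0","H2","H1","H3","H5","H3"]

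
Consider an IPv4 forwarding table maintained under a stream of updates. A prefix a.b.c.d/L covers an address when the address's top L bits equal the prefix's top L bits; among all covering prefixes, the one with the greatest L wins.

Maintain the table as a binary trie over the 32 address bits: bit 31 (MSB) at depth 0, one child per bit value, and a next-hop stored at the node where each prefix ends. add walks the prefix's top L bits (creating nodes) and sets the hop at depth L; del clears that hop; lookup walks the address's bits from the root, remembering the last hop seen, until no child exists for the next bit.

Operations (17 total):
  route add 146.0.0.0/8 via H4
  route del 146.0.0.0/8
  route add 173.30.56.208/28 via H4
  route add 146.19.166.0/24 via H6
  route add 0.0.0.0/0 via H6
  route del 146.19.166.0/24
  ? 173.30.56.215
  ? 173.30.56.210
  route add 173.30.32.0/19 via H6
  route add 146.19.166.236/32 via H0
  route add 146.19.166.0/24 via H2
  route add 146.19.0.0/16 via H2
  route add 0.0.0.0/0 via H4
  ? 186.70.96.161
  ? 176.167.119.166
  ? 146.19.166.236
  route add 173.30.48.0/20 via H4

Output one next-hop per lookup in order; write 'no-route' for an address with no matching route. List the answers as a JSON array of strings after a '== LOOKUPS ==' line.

Apply in order:
  add 146.0.0.0/8 -> H4 at depth 8
  del 146.0.0.0/8 (clear depth 8)
  add 173.30.56.208/28 -> H4 at depth 28
  add 146.19.166.0/24 -> H6 at depth 24
  add 0.0.0.0/0 -> H6 at depth 0
  del 146.19.166.0/24 (clear depth 24)
  lookup 173.30.56.215: bits 1010110100011110001110001101 walk d0:H6→d1:-→d2:-→d3:-→d4:-→d5:-→d6:-→d7:-→d8:-→d9:-→d10:-→d11:-→d12:-→d13:-→d14:-→d15:-→d16:-→d17:-→d18:-→d19:-→d20:-→d21:-→d22:-→d23:-→d24:-→d25:-→d26:-→d27:-→d28:H4 -> H4
  lookup 173.30.56.210: bits 1010110100011110001110001101 walk d0:H6→d1:-→d2:-→d3:-→d4:-→d5:-→d6:-→d7:-→d8:-→d9:-→d10:-→d11:-→d12:-→d13:-→d14:-→d15:-→d16:-→d17:-→d18:-→d19:-→d20:-→d21:-→d22:-→d23:-→d24:-→d25:-→d26:-→d27:-→d28:H4 -> H4
  add 173.30.32.0/19 -> H6 at depth 19
  add 146.19.166.236/32 -> H0 at depth 32
  add 146.19.166.0/24 -> H2 at depth 24
  add 146.19.0.0/16 -> H2 at depth 16
  add 0.0.0.0/0 -> H4 at depth 0
  lookup 186.70.96.161: bits 101 walk d0:H4→d1:-→d2:-→d3:- -> H4
  lookup 176.167.119.166: bits 101 walk d0:H4→d1:-→d2:-→d3:- -> H4
  lookup 146.19.166.236: bits 10010010000100111010011011101100 walk d0:H4→d1:-→d2:-→d3:-→d4:-→d5:-→d6:-→d7:-→d8:-→d9:-→d10:-→d11:-→d12:-→d13:-→d14:-→d15:-→d16:H2→d17:-→d18:-→d19:-→d20:-→d21:-→d22:-→d23:-→d24:H2→d25:-→d26:-→d27:-→d28:-→d29:-→d30:-→d31:-→d32:H0 -> H0
  add 173.30.48.0/20 -> H4 at depth 20

== LOOKUPS ==
["H4","H4","H4","H4","H0"]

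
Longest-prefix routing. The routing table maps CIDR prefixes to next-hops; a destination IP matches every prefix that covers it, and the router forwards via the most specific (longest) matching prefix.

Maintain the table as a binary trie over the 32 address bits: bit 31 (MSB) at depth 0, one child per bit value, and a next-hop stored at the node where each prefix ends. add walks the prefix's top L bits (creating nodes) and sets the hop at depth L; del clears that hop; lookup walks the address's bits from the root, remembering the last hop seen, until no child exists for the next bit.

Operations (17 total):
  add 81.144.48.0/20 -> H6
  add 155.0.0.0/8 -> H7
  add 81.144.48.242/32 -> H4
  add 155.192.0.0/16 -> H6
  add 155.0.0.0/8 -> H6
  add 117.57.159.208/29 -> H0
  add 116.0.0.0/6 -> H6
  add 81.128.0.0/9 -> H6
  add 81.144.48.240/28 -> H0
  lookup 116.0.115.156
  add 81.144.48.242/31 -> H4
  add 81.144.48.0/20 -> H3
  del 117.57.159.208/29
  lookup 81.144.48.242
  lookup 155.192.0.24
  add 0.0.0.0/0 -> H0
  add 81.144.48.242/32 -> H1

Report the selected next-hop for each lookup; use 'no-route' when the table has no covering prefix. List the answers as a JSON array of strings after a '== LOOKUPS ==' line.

Apply in order:
  add 81.144.48.0/20 -> H6 at depth 20
  add 155.0.0.0/8 -> H7 at depth 8
  add 81.144.48.242/32 -> H4 at depth 32
  add 155.192.0.0/16 -> H6 at depth 16
  add 155.0.0.0/8 -> H6 at depth 8
  add 117.57.159.208/29 -> H0 at depth 29
  add 116.0.0.0/6 -> H6 at depth 6
  add 81.128.0.0/9 -> H6 at depth 9
  add 81.144.48.240/28 -> H0 at depth 28
  Q 116.0.115.156: descend 0111010 ; hops seen [H6] ; pick H6
  add 81.144.48.242/31 -> H4 at depth 31
  add 81.144.48.0/20 -> H3 at depth 20
  del 117.57.159.208/29 (clear depth 29)
  Q 81.144.48.242: descend 01010001100100000011000011110010 ; hops seen [H6,H3,H0,H4,H4] ; pick H4
  Q 155.192.0.24: descend 1001101111000000 ; hops seen [H6,H6] ; pick H6
  add 0.0.0.0/0 -> H0 at depth 0
  add 81.144.48.242/32 -> H1 at depth 32

== LOOKUPS ==
["H6","H4","H6"]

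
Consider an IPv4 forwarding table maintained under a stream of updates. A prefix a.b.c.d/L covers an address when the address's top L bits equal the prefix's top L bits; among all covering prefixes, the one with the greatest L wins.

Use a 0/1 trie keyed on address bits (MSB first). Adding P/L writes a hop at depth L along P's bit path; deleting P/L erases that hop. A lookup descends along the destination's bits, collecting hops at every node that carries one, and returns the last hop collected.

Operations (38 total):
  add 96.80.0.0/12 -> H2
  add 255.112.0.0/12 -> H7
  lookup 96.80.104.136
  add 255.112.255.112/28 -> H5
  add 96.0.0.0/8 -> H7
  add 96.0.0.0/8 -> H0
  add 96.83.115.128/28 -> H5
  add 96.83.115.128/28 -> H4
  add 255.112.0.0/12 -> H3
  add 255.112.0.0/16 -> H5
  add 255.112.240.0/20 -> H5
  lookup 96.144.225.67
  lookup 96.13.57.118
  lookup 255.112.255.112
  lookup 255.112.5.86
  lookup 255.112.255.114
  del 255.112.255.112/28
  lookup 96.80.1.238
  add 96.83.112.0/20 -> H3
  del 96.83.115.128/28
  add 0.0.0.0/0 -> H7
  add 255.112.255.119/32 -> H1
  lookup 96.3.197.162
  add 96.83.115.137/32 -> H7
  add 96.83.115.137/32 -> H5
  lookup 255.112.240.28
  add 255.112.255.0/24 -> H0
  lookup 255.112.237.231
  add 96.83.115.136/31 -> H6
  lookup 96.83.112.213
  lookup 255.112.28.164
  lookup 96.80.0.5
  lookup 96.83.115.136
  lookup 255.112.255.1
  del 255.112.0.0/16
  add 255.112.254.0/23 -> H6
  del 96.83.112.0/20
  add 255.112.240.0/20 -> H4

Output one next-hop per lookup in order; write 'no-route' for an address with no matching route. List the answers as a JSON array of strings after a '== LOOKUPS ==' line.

Trace:
  add 96.80.0.0/12 -> H2 at depth 12
  add 255.112.0.0/12 -> H7 at depth 12
  lookup 96.80.104.136: bits 011000000101 walk d0:-→d1:-→d2:-→d3:-→d4:-→d5:-→d6:-→d7:-→d8:-→d9:-→d10:-→d11:-→d12:H2 -> H2
  add 255.112.255.112/28 -> H5 at depth 28
  add 96.0.0.0/8 -> H7 at depth 8
  add 96.0.0.0/8 -> H0 at depth 8
  add 96.83.115.128/28 -> H5 at depth 28
  add 96.83.115.128/28 -> H4 at depth 28
  add 255.112.0.0/12 -> H3 at depth 12
  add 255.112.0.0/16 -> H5 at depth 16
  add 255.112.240.0/20 -> H5 at depth 20
  lookup 96.144.225.67: bits 01100000 walk d0:-→d1:-→d2:-→d3:-→d4:-→d5:-→d6:-→d7:-→d8:H0 -> H0
  lookup 96.13.57.118: bits 011000000 walk d0:-→d1:-→d2:-→d3:-→d4:-→d5:-→d6:-→d7:-→d8:H0→d9:- -> H0
  lookup 255.112.255.112: bits 1111111101110000111111110111 walk d0:-→d1:-→d2:-→d3:-→d4:-→d5:-→d6:-→d7:-→d8:-→d9:-→d10:-→d11:-→d12:H3→d13:-→d14:-→d15:-→d16:H5→d17:-→d18:-→d19:-→d20:H5→d21:-→d22:-→d23:-→d24:-→d25:-→d26:-→d27:-→d28:H5 -> H5
  lookup 255.112.5.86: bits 1111111101110000 walk d0:-→d1:-→d2:-→d3:-→d4:-→d5:-→d6:-→d7:-→d8:-→d9:-→d10:-→d11:-→d12:H3→d13:-→d14:-→d15:-→d16:H5 -> H5
  lookup 255.112.255.114: bits 1111111101110000111111110111 walk d0:-→d1:-→d2:-→d3:-→d4:-→d5:-→d6:-→d7:-→d8:-→d9:-→d10:-→d11:-→d12:H3→d13:-→d14:-→d15:-→d16:H5→d17:-→d18:-→d19:-→d20:H5→d21:-→d22:-→d23:-→d24:-→d25:-→d26:-→d27:-→d28:H5 -> H5
  del 255.112.255.112/28 (clear depth 28)
  lookup 96.80.1.238: bits 01100000010100 walk d0:-→d1:-→d2:-→d3:-→d4:-→d5:-→d6:-→d7:-→d8:H0→d9:-→d10:-→d11:-→d12:H2→d13:-→d14:- -> H2
  add 96.83.112.0/20 -> H3 at depth 20
  del 96.83.115.128/28 (clear depth 28)
  add 0.0.0.0/0 -> H7 at depth 0
  add 255.112.255.119/32 -> H1 at depth 32
  lookup 96.3.197.162: bits 011000000 walk d0:H7→d1:-→d2:-→d3:-→d4:-→d5:-→d6:-→d7:-→d8:H0→d9:- -> H0
  add 96.83.115.137/32 -> H7 at depth 32
  add 96.83.115.137/32 -> H5 at depth 32
  lookup 255.112.240.28: bits 11111111011100001111 walk d0:H7→d1:-→d2:-→d3:-→d4:-→d5:-→d6:-→d7:-→d8:-→d9:-→d10:-→d11:-→d12:H3→d13:-→d14:-→d15:-→d16:H5→d17:-→d18:-→d19:-→d20:H5 -> H5
  add 255.112.255.0/24 -> H0 at depth 24
  lookup 255.112.237.231: bits 1111111101110000111 walk d0:H7→d1:-→d2:-→d3:-→d4:-→d5:-→d6:-→d7:-→d8:-→d9:-→d10:-→d11:-→d12:H3→d13:-→d14:-→d15:-→d16:H5→d17:-→d18:-→d19:- -> H5
  add 96.83.115.136/31 -> H6 at depth 31
  lookup 96.83.112.213: bits 0110000001010011011100 walk d0:H7→d1:-→d2:-→d3:-→d4:-→d5:-→d6:-→d7:-→d8:H0→d9:-→d10:-→d11:-→d12:H2→d13:-→d14:-→d15:-→d16:-→d17:-→d18:-→d19:-→d20:H3→d21:-→d22:- -> H3
  lookup 255.112.28.164: bits 1111111101110000 walk d0:H7→d1:-→d2:-→d3:-→d4:-→d5:-→d6:-→d7:-→d8:-→d9:-→d10:-→d11:-→d12:H3→d13:-→d14:-→d15:-→d16:H5 -> H5
  lookup 96.80.0.5: bits 01100000010100 walk d0:H7→d1:-→d2:-→d3:-→d4:-→d5:-→d6:-→d7:-→d8:H0→d9:-→d10:-→d11:-→d12:H2→d13:-→d14:- -> H2
  lookup 96.83.115.136: bits 0110000001010011011100111000100 walk d0:H7→d1:-→d2:-→d3:-→d4:-→d5:-→d6:-→d7:-→d8:H0→d9:-→d10:-→d11:-→d12:H2→d13:-→d14:-→d15:-→d16:-→d17:-→d18:-→d19:-→d20:H3→d21:-→d22:-→d23:-→d24:-→d25:-→d26:-→d27:-→d28:-→d29:-→d30:-→d31:H6 -> H6
  lookup 255.112.255.1: bits 1111111101110000111111110 walk d0:H7→d1:-→d2:-→d3:-→d4:-→d5:-→d6:-→d7:-→d8:-→d9:-→d10:-→d11:-→d12:H3→d13:-→d14:-→d15:-→d16:H5→d17:-→d18:-→d19:-→d20:H5→d21:-→d22:-→d23:-→d24:H0→d25:- -> H0
  del 255.112.0.0/16 (clear depth 16)
  add 255.112.254.0/23 -> H6 at depth 23
  del 96.83.112.0/20 (clear depth 20)
  add 255.112.240.0/20 -> H4 at depth 20

== LOOKUPS ==
["H2","H0","H0","H5","H5","H5","H2","H0","H5","H5","H3","H5","H2","H6","H0"]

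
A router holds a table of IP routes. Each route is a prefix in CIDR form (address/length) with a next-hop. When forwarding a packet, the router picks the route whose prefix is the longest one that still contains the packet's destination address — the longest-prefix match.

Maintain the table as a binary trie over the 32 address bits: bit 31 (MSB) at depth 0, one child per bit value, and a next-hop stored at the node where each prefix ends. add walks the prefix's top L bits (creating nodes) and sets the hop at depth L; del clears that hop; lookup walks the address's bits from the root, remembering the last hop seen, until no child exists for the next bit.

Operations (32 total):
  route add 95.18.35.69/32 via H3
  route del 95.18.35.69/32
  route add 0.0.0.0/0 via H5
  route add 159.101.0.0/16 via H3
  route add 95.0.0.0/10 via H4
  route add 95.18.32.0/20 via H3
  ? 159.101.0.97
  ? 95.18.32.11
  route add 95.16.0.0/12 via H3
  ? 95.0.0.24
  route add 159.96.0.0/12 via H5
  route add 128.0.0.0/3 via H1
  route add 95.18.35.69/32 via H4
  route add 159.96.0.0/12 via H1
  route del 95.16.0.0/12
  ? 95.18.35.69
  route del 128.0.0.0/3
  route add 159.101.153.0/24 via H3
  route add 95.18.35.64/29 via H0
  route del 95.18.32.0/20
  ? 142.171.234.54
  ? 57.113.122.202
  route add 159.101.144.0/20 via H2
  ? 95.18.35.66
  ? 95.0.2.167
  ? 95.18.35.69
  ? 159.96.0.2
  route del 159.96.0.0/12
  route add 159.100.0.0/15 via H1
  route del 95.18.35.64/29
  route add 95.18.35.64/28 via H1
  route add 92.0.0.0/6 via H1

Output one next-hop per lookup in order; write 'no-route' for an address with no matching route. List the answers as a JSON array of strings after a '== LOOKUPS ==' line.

Process each operation:
  + 95.18.35.69/32 (H3) depth=32
  - 95.18.35.69/32 clear@32
  + 0.0.0.0/0 (H5) depth=0
  + 159.101.0.0/16 (H3) depth=16
  + 95.0.0.0/10 (H4) depth=10
  + 95.18.32.0/20 (H3) depth=20
  ? 159.101.0.97  path d0:H5→d1:-→d2:-→d3:-→d4:-→d5:-→d6:-→d7:-→d8:-→d9:-→d10:-→d11:-→d12:-→d13:-→d14:-→d15:-→d16:H3  best=H3
  ? 95.18.32.11  path d0:H5→d1:-→d2:-→d3:-→d4:-→d5:-→d6:-→d7:-→d8:-→d9:-→d10:H4→d11:-→d12:-→d13:-→d14:-→d15:-→d16:-→d17:-→d18:-→d19:-→d20:H3→d21:-→d22:-  best=H3
  + 95.16.0.0/12 (H3) depth=12
  ? 95.0.0.24  path d0:H5→d1:-→d2:-→d3:-→d4:-→d5:-→d6:-→d7:-→d8:-→d9:-→d10:H4→d11:-  best=H4
  + 159.96.0.0/12 (H5) depth=12
  + 128.0.0.0/3 (H1) depth=3
  + 95.18.35.69/32 (H4) depth=32
  + 159.96.0.0/12 (H1) depth=12
  - 95.16.0.0/12 clear@12
  ? 95.18.35.69  path d0:H5→d1:-→d2:-→d3:-→d4:-→d5:-→d6:-→d7:-→d8:-→d9:-→d10:H4→d11:-→d12:-→d13:-→d14:-→d15:-→d16:-→d17:-→d18:-→d19:-→d20:H3→d21:-→d22:-→d23:-→d24:-→d25:-→d26:-→d27:-→d28:-→d29:-→d30:-→d31:-→d32:H4  best=H4
  - 128.0.0.0/3 clear@3
  + 159.101.153.0/24 (H3) depth=24
  + 95.18.35.64/29 (H0) depth=29
  - 95.18.32.0/20 clear@20
  ? 142.171.234.54  path d0:H5→d1:-→d2:-→d3:-  best=H5
  ? 57.113.122.202  path d0:H5→d1:-  best=H5
  + 159.101.144.0/20 (H2) depth=20
  ? 95.18.35.66  path d0:H5→d1:-→d2:-→d3:-→d4:-→d5:-→d6:-→d7:-→d8:-→d9:-→d10:H4→d11:-→d12:-→d13:-→d14:-→d15:-→d16:-→d17:-→d18:-→d19:-→d20:-→d21:-→d22:-→d23:-→d24:-→d25:-→d26:-→d27:-→d28:-→d29:H0  best=H0
  ? 95.0.2.167  path d0:H5→d1:-→d2:-→d3:-→d4:-→d5:-→d6:-→d7:-→d8:-→d9:-→d10:H4→d11:-  best=H4
  ? 95.18.35.69  path d0:H5→d1:-→d2:-→d3:-→d4:-→d5:-→d6:-→d7:-→d8:-→d9:-→d10:H4→d11:-→d12:-→d13:-→d14:-→d15:-→d16:-→d17:-→d18:-→d19:-→d20:-→d21:-→d22:-→d23:-→d24:-→d25:-→d26:-→d27:-→d28:-→d29:H0→d30:-→d31:-→d32:H4  best=H4
  ? 159.96.0.2  path d0:H5→d1:-→d2:-→d3:-→d4:-→d5:-→d6:-→d7:-→d8:-→d9:-→d10:-→d11:-→d12:H1→d13:-  best=H1
  - 159.96.0.0/12 clear@12
  + 159.100.0.0/15 (H1) depth=15
  - 95.18.35.64/29 clear@29
  + 95.18.35.64/28 (H1) depth=28
  + 92.0.0.0/6 (H1) depth=6

== LOOKUPS ==
["H3","H3","H4","H4","H5","H5","H0","H4","H4","H1"]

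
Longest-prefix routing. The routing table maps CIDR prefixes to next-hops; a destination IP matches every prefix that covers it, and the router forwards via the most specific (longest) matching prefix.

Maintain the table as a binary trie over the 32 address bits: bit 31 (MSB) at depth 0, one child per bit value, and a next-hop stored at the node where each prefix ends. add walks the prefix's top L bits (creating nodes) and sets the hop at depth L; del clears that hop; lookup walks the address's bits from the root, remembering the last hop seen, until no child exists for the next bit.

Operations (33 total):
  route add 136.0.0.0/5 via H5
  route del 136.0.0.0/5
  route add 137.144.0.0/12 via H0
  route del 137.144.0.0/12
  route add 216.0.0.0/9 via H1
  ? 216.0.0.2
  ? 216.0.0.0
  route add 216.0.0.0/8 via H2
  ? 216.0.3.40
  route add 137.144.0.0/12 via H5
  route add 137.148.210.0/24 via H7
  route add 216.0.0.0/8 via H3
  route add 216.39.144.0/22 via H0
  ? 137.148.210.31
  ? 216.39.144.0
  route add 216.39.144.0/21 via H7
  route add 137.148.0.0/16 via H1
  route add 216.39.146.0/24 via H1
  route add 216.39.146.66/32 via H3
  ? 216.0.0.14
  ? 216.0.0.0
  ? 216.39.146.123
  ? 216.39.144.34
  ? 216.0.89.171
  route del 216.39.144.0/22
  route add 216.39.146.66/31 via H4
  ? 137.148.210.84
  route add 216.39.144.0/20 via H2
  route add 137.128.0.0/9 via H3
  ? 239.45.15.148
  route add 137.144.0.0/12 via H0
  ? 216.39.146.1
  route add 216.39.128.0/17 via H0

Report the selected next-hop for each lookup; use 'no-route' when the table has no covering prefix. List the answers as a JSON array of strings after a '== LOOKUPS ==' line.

Process each operation:
  add 136.0.0.0/5 -> H5 at depth 5
  - 136.0.0.0/5 clear@5
  add 137.144.0.0/12 -> H0 at depth 12
  - 137.144.0.0/12 clear@12
  add 216.0.0.0/9 -> H1 at depth 9
  ? 216.0.0.2  path d0:-→d1:-→d2:-→d3:-→d4:-→d5:-→d6:-→d7:-→d8:-→d9:H1  best=H1
  ? 216.0.0.0  path d0:-→d1:-→d2:-→d3:-→d4:-→d5:-→d6:-→d7:-→d8:-→d9:H1  best=H1
  add 216.0.0.0/8 -> H2 at depth 8
  ? 216.0.3.40  path d0:-→d1:-→d2:-→d3:-→d4:-→d5:-→d6:-→d7:-→d8:H2→d9:H1  best=H1
  add 137.144.0.0/12 -> H5 at depth 12
  add 137.148.210.0/24 -> H7 at depth 24
  add 216.0.0.0/8 -> H3 at depth 8
  add 216.39.144.0/22 -> H0 at depth 22
  ? 137.148.210.31  path d0:-→d1:-→d2:-→d3:-→d4:-→d5:-→d6:-→d7:-→d8:-→d9:-→d10:-→d11:-→d12:H5→d13:-→d14:-→d15:-→d16:-→d17:-→d18:-→d19:-→d20:-→d21:-→d22:-→d23:-→d24:H7  best=H7
  ? 216.39.144.0  path d0:-→d1:-→d2:-→d3:-→d4:-→d5:-→d6:-→d7:-→d8:H3→d9:H1→d10:-→d11:-→d12:-→d13:-→d14:-→d15:-→d16:-→d17:-→d18:-→d19:-→d20:-→d21:-→d22:H0  best=H0
  add 216.39.144.0/21 -> H7 at depth 21
  add 137.148.0.0/16 -> H1 at depth 16
  add 216.39.146.0/24 -> H1 at depth 24
  add 216.39.146.66/32 -> H3 at depth 32
  ? 216.0.0.14  path d0:-→d1:-→d2:-→d3:-→d4:-→d5:-→d6:-→d7:-→d8:H3→d9:H1→d10:-  best=H1
  ? 216.0.0.0  path d0:-→d1:-→d2:-→d3:-→d4:-→d5:-→d6:-→d7:-→d8:H3→d9:H1→d10:-  best=H1
  ? 216.39.146.123  path d0:-→d1:-→d2:-→d3:-→d4:-→d5:-→d6:-→d7:-→d8:H3→d9:H1→d10:-→d11:-→d12:-→d13:-→d14:-→d15:-→d16:-→d17:-→d18:-→d19:-→d20:-→d21:H7→d22:H0→d23:-→d24:H1→d25:-→d26:-  best=H1
  ? 216.39.144.34  path d0:-→d1:-→d2:-→d3:-→d4:-→d5:-→d6:-→d7:-→d8:H3→d9:H1→d10:-→d11:-→d12:-→d13:-→d14:-→d15:-→d16:-→d17:-→d18:-→d19:-→d20:-→d21:H7→d22:H0  best=H0
  ? 216.0.89.171  path d0:-→d1:-→d2:-→d3:-→d4:-→d5:-→d6:-→d7:-→d8:H3→d9:H1→d10:-  best=H1
  - 216.39.144.0/22 clear@22
  add 216.39.146.66/31 -> H4 at depth 31
  ? 137.148.210.84  path d0:-→d1:-→d2:-→d3:-→d4:-→d5:-→d6:-→d7:-→d8:-→d9:-→d10:-→d11:-→d12:H5→d13:-→d14:-→d15:-→d16:H1→d17:-→d18:-→d19:-→d20:-→d21:-→d22:-→d23:-→d24:H7  best=H7
  add 216.39.144.0/20 -> H2 at depth 20
  add 137.128.0.0/9 -> H3 at depth 9
  ? 239.45.15.148  path d0:-→d1:-→d2:-  best=no-route
  add 137.144.0.0/12 -> H0 at depth 12
  ? 216.39.146.1  path d0:-→d1:-→d2:-→d3:-→d4:-→d5:-→d6:-→d7:-→d8:H3→d9:H1→d10:-→d11:-→d12:-→d13:-→d14:-→d15:-→d16:-→d17:-→d18:-→d19:-→d20:H2→d21:H7→d22:-→d23:-→d24:H1→d25:-  best=H1
  add 216.39.128.0/17 -> H0 at depth 17

== LOOKUPS ==
["H1","H1","H1","H7","H0","H1","H1","H1","H0","H1","H7","no-route","H1"]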